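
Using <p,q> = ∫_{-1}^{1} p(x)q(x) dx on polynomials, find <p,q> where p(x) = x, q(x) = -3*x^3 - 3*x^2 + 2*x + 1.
<p,q> = 2/15

Expand the product: p(x)·q(x) = -3*x^4 - 3*x^3 + 2*x^2 + x.
∫_{-1}^{1} of each monomial x^k gives [2/(k+1) if k even, 0 if k odd]. Integrating term-by-term (or equivalently evaluating the antiderivative F(x) = -3*x^5/5 - 3*x^4/4 + 2*x^3/3 + x^2/2 at the endpoints):
  F(1) − F(−1) = -11/60 − (-19/60) = 2/15.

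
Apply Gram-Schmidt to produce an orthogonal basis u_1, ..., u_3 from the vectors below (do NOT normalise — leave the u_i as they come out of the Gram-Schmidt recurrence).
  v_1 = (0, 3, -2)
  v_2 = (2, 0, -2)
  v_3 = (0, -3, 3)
Orthogonal basis:
  u_1 = (0, 3, -2)
  u_2 = (2, -12/13, -18/13)
  u_3 = (9/22, 3/11, 9/22)

Apply the Gram-Schmidt recurrence
  u_1 = v_1
  u_i = v_i − Σ_{j<i} ((v_i · u_j) / (u_j · u_j)) · u_j.

Step by step this gives:
  u_1 = (0, 3, -2)
  u_2 = (2, -12/13, -18/13)
  u_3 = (9/22, 3/11, 9/22)

Orthogonality check:
  u_2 · u_1 = 0 (should be 0)
  u_3 · u_1 = 0 (should be 0)
  u_3 · u_2 = 0 (should be 0)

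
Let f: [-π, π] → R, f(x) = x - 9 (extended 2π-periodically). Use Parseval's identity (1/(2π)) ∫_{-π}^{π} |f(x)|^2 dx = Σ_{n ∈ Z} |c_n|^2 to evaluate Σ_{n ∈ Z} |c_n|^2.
Σ |c_n|^2 = π^2/3 + 81

Expand and integrate term by term over [-π, π]:
  ∫ (x)^2 dx = 1·(2π^3/3); ∫ 2·1·(-9)·x dx = 0 (odd integrand); ∫ (-9)^2 dx = 81·2π.
So (1/(2π)) ∫_{-π}^{π} (x - 9)^2 dx = 1π^2/3 + 81 = π^2/3 + 81.
Parseval ⇒ Σ |c_n|^2 = π^2/3 + 81.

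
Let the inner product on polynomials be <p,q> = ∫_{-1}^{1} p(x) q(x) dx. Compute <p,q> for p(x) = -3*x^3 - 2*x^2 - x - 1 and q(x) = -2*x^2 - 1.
<p,q> = 94/15

Expand the product: p(x)·q(x) = 6*x^5 + 4*x^4 + 5*x^3 + 4*x^2 + x + 1.
∫_{-1}^{1} of each monomial x^k gives [2/(k+1) if k even, 0 if k odd]. Integrating term-by-term (or equivalently evaluating the antiderivative F(x) = x^6 + 4*x^5/5 + 5*x^4/4 + 4*x^3/3 + x^2/2 + x at the endpoints):
  F(1) − F(−1) = 353/60 − (-23/60) = 94/15.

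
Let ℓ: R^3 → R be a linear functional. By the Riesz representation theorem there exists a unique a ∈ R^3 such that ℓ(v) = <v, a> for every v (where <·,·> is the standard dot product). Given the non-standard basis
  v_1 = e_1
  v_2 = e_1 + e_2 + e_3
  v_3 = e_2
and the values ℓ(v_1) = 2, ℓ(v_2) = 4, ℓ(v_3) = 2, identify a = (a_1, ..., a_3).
a = (2, 2, 0)

Write a = (a_1, ..., a_3) in the standard basis. For each basis vector v_i, ℓ(v_i) = <v_i, a> is a linear equation in the a_j's. Collect the n equations into a matrix system V a = ℓ, where row i of V is v_i (expressed in the standard basis). Since V is invertible (lower-triangular with 1s on the diagonal, up to permutation), solve by back-substitution:
  V =
[[1, 0, 0],
 [1, 1, 1],
 [0, 1, 0]]
  V a = (2, 4, 2)
Solving gives a = (2, 2, 0).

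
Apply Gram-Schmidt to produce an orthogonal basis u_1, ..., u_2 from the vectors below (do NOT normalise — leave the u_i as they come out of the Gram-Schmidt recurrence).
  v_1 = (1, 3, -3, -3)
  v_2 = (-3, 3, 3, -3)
Orthogonal basis:
  u_1 = (1, 3, -3, -3)
  u_2 = (-45/14, 33/14, 51/14, -33/14)

Apply the Gram-Schmidt recurrence
  u_1 = v_1
  u_i = v_i − Σ_{j<i} ((v_i · u_j) / (u_j · u_j)) · u_j.

Step by step this gives:
  u_1 = (1, 3, -3, -3)
  u_2 = (-45/14, 33/14, 51/14, -33/14)

Orthogonality check:
  u_2 · u_1 = 0 (should be 0)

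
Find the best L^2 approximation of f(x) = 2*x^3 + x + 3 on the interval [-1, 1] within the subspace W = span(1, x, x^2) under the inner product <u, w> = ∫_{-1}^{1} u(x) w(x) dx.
g(x) = 11*x/5 + 3

The best approximation g ∈ W is the orthogonal projection of f onto W. Writing g = a_0 + a_1 x + a_2 x^2, the coefficients solve the normal equations G · a = b where
  G_{ij} = <φ_i, φ_j> and b_i = <f, φ_i>, with φ_0 = 1, φ_1 = x, φ_2 = x^2.
G =
  [2, 0, 2/3]
  [0, 2/3, 0]
  [2/3, 0, 2/5],
b = (6, 22/15, 2).
Solving gives a_0 = 3, a_1 = 11/5, a_2 = 0, so
  g(x) = 11*x/5 + 3.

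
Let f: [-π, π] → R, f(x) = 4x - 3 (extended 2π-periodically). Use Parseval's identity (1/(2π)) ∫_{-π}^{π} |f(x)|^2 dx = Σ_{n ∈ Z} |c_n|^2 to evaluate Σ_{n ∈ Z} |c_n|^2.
Σ |c_n|^2 = 16π^2/3 + 9

Expand and integrate term by term over [-π, π]:
  ∫ (4x)^2 dx = 16·(2π^3/3); ∫ 2·4·(-3)·x dx = 0 (odd integrand); ∫ (-3)^2 dx = 9·2π.
So (1/(2π)) ∫_{-π}^{π} (4x - 3)^2 dx = 16π^2/3 + 9 = 16π^2/3 + 9.
Parseval ⇒ Σ |c_n|^2 = 16π^2/3 + 9.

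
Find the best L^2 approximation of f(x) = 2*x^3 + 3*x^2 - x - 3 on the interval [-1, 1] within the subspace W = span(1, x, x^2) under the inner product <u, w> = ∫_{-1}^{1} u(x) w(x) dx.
g(x) = 3*x^2 + x/5 - 3

The best approximation g ∈ W is the orthogonal projection of f onto W. Writing g = a_0 + a_1 x + a_2 x^2, the coefficients solve the normal equations G · a = b where
  G_{ij} = <φ_i, φ_j> and b_i = <f, φ_i>, with φ_0 = 1, φ_1 = x, φ_2 = x^2.
G =
  [2, 0, 2/3]
  [0, 2/3, 0]
  [2/3, 0, 2/5],
b = (-4, 2/15, -4/5).
Solving gives a_0 = -3, a_1 = 1/5, a_2 = 3, so
  g(x) = 3*x^2 + x/5 - 3.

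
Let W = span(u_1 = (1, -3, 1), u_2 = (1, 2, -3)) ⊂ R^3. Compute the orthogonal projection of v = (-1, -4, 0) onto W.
proj_W(v) = (71/90, -134/45, 23/18)

Set up U = [u_1 | ... | u_2] ∈ R^(3×2). The projector onto W = col(U) is P = U (U^T U)^(-1) U^T.
Compute U^T U =
  [11, -8]
  [-8, 14],
and U^T v = (11, -9).
Solve U^T U · c = U^T v for the coefficients: c = (41/45, -11/90). The projection is proj_W(v) = U c.
Check: (v - proj_W(v)) · u_1 = 0  (should be 0).
Check: (v - proj_W(v)) · u_2 = 0  (should be 0).
Result: proj_W(v) = (71/90, -134/45, 23/18).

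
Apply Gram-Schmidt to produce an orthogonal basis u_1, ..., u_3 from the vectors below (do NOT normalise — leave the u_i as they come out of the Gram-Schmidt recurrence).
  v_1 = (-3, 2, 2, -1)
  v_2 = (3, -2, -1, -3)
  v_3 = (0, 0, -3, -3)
Orthogonal basis:
  u_1 = (-3, 2, 2, -1)
  u_2 = (1, -2/3, 1/3, -11/3)
  u_3 = (-7/6, 7/9, -26/9, -13/18)

Apply the Gram-Schmidt recurrence
  u_1 = v_1
  u_i = v_i − Σ_{j<i} ((v_i · u_j) / (u_j · u_j)) · u_j.

Step by step this gives:
  u_1 = (-3, 2, 2, -1)
  u_2 = (1, -2/3, 1/3, -11/3)
  u_3 = (-7/6, 7/9, -26/9, -13/18)

Orthogonality check:
  u_2 · u_1 = 0 (should be 0)
  u_3 · u_1 = 0 (should be 0)
  u_3 · u_2 = 0 (should be 0)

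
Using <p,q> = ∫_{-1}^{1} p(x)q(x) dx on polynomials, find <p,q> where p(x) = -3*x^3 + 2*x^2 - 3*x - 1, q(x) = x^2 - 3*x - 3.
<p,q> = 176/15

Expand the product: p(x)·q(x) = -3*x^5 + 11*x^4 + 2*x^2 + 12*x + 3.
∫_{-1}^{1} of each monomial x^k gives [2/(k+1) if k even, 0 if k odd]. Integrating term-by-term (or equivalently evaluating the antiderivative F(x) = -x^6/2 + 11*x^5/5 + 2*x^3/3 + 6*x^2 + 3*x at the endpoints):
  F(1) − F(−1) = 341/30 − (-11/30) = 176/15.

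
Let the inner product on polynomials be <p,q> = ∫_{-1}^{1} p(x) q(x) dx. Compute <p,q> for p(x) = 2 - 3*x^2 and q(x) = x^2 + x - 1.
<p,q> = -28/15

Expand the product: p(x)·q(x) = -3*x^4 - 3*x^3 + 5*x^2 + 2*x - 2.
∫_{-1}^{1} of each monomial x^k gives [2/(k+1) if k even, 0 if k odd]. Integrating term-by-term (or equivalently evaluating the antiderivative F(x) = -3*x^5/5 - 3*x^4/4 + 5*x^3/3 + x^2 - 2*x at the endpoints):
  F(1) − F(−1) = -41/60 − (71/60) = -28/15.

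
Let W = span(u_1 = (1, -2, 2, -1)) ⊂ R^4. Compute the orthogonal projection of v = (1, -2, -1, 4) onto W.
proj_W(v) = (-1/10, 1/5, -1/5, 1/10)

Set up U = [u_1 | ... | u_1] ∈ R^(4×1). The projector onto W = col(U) is P = U (U^T U)^(-1) U^T.
Compute U^T U =
  [10],
and U^T v = (-1).
Solve U^T U · c = U^T v for the coefficients: c = (-1/10). The projection is proj_W(v) = U c.
Check: (v - proj_W(v)) · u_1 = 0  (should be 0).
Result: proj_W(v) = (-1/10, 1/5, -1/5, 1/10).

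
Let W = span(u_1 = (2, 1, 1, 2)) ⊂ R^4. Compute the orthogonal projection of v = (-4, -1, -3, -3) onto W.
proj_W(v) = (-18/5, -9/5, -9/5, -18/5)

Set up U = [u_1 | ... | u_1] ∈ R^(4×1). The projector onto W = col(U) is P = U (U^T U)^(-1) U^T.
Compute U^T U =
  [10],
and U^T v = (-18).
Solve U^T U · c = U^T v for the coefficients: c = (-9/5). The projection is proj_W(v) = U c.
Check: (v - proj_W(v)) · u_1 = 0  (should be 0).
Result: proj_W(v) = (-18/5, -9/5, -9/5, -18/5).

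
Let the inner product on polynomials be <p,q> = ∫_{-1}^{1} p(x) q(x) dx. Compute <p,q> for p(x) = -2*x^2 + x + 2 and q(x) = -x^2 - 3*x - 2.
<p,q> = -118/15

Expand the product: p(x)·q(x) = 2*x^4 + 5*x^3 - x^2 - 8*x - 4.
∫_{-1}^{1} of each monomial x^k gives [2/(k+1) if k even, 0 if k odd]. Integrating term-by-term (or equivalently evaluating the antiderivative F(x) = 2*x^5/5 + 5*x^4/4 - x^3/3 - 4*x^2 - 4*x at the endpoints):
  F(1) − F(−1) = -401/60 − (71/60) = -118/15.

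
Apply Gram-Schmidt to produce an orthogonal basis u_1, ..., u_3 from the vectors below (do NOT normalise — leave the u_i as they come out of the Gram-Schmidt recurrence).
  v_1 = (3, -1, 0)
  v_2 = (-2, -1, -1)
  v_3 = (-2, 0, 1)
Orthogonal basis:
  u_1 = (3, -1, 0)
  u_2 = (-1/2, -3/2, -1)
  u_3 = (-1/5, -3/5, 1)

Apply the Gram-Schmidt recurrence
  u_1 = v_1
  u_i = v_i − Σ_{j<i} ((v_i · u_j) / (u_j · u_j)) · u_j.

Step by step this gives:
  u_1 = (3, -1, 0)
  u_2 = (-1/2, -3/2, -1)
  u_3 = (-1/5, -3/5, 1)

Orthogonality check:
  u_2 · u_1 = 0 (should be 0)
  u_3 · u_1 = 0 (should be 0)
  u_3 · u_2 = 0 (should be 0)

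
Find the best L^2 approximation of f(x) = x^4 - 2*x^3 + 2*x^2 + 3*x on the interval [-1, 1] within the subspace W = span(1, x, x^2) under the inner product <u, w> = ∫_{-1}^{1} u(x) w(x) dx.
g(x) = 20*x^2/7 + 9*x/5 - 3/35

The best approximation g ∈ W is the orthogonal projection of f onto W. Writing g = a_0 + a_1 x + a_2 x^2, the coefficients solve the normal equations G · a = b where
  G_{ij} = <φ_i, φ_j> and b_i = <f, φ_i>, with φ_0 = 1, φ_1 = x, φ_2 = x^2.
G =
  [2, 0, 2/3]
  [0, 2/3, 0]
  [2/3, 0, 2/5],
b = (26/15, 6/5, 38/35).
Solving gives a_0 = -3/35, a_1 = 9/5, a_2 = 20/7, so
  g(x) = 20*x^2/7 + 9*x/5 - 3/35.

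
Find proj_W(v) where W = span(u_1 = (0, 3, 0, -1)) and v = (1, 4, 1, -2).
proj_W(v) = (0, 21/5, 0, -7/5)

Set up U = [u_1 | ... | u_1] ∈ R^(4×1). The projector onto W = col(U) is P = U (U^T U)^(-1) U^T.
Compute U^T U =
  [10],
and U^T v = (14).
Solve U^T U · c = U^T v for the coefficients: c = (7/5). The projection is proj_W(v) = U c.
Check: (v - proj_W(v)) · u_1 = 0  (should be 0).
Result: proj_W(v) = (0, 21/5, 0, -7/5).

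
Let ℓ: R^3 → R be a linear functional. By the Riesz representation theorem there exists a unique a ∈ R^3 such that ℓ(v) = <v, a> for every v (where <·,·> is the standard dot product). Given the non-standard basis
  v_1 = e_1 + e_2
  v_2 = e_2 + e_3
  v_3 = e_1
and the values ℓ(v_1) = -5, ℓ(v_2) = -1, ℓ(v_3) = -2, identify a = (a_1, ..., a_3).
a = (-2, -3, 2)

Write a = (a_1, ..., a_3) in the standard basis. For each basis vector v_i, ℓ(v_i) = <v_i, a> is a linear equation in the a_j's. Collect the n equations into a matrix system V a = ℓ, where row i of V is v_i (expressed in the standard basis). Since V is invertible (lower-triangular with 1s on the diagonal, up to permutation), solve by back-substitution:
  V =
[[1, 1, 0],
 [0, 1, 1],
 [1, 0, 0]]
  V a = (-5, -1, -2)
Solving gives a = (-2, -3, 2).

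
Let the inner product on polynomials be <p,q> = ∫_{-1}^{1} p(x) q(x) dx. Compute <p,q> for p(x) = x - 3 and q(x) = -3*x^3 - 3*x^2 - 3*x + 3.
<p,q> = -76/5

Expand the product: p(x)·q(x) = -3*x^4 + 6*x^3 + 6*x^2 + 12*x - 9.
∫_{-1}^{1} of each monomial x^k gives [2/(k+1) if k even, 0 if k odd]. Integrating term-by-term (or equivalently evaluating the antiderivative F(x) = -3*x^5/5 + 3*x^4/2 + 2*x^3 + 6*x^2 - 9*x at the endpoints):
  F(1) − F(−1) = -1/10 − (151/10) = -76/5.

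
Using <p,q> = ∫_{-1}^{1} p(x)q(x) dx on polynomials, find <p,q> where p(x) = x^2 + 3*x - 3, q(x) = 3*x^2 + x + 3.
<p,q> = -94/5

Expand the product: p(x)·q(x) = 3*x^4 + 10*x^3 - 3*x^2 + 6*x - 9.
∫_{-1}^{1} of each monomial x^k gives [2/(k+1) if k even, 0 if k odd]. Integrating term-by-term (or equivalently evaluating the antiderivative F(x) = 3*x^5/5 + 5*x^4/2 - x^3 + 3*x^2 - 9*x at the endpoints):
  F(1) − F(−1) = -39/10 − (149/10) = -94/5.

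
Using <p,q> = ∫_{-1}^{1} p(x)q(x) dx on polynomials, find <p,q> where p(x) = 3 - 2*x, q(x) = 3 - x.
<p,q> = 58/3

Expand the product: p(x)·q(x) = 2*x^2 - 9*x + 9.
∫_{-1}^{1} of each monomial x^k gives [2/(k+1) if k even, 0 if k odd]. Integrating term-by-term (or equivalently evaluating the antiderivative F(x) = 2*x^3/3 - 9*x^2/2 + 9*x at the endpoints):
  F(1) − F(−1) = 31/6 − (-85/6) = 58/3.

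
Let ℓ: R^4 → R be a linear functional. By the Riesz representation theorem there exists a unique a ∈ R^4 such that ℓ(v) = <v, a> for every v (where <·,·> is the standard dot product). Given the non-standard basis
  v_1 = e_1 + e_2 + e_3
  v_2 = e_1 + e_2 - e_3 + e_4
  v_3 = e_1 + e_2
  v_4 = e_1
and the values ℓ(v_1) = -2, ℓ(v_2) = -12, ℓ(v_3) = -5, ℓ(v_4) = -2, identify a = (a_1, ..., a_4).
a = (-2, -3, 3, -4)

Write a = (a_1, ..., a_4) in the standard basis. For each basis vector v_i, ℓ(v_i) = <v_i, a> is a linear equation in the a_j's. Collect the n equations into a matrix system V a = ℓ, where row i of V is v_i (expressed in the standard basis). Since V is invertible (lower-triangular with 1s on the diagonal, up to permutation), solve by back-substitution:
  V =
[[1, 1, 1, 0],
 [1, 1, -1, 1],
 [1, 1, 0, 0],
 [1, 0, 0, 0]]
  V a = (-2, -12, -5, -2)
Solving gives a = (-2, -3, 3, -4).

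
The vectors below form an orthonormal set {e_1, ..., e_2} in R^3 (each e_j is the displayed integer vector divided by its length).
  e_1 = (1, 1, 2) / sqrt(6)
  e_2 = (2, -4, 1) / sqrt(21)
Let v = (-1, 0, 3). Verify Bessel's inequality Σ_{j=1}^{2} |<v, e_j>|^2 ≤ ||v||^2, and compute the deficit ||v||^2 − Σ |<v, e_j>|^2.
Σ |<v, e_j>|^2 = 59/14; ||v||^2 = 10; deficit = 81/14

Write each e_j = u_j / sqrt(<u_j, u_j>) where u_j is the displayed integer vector. Then <v, e_j> = <v, u_j> / sqrt(<u_j, u_j>), so |<v, e_j>|^2 = <v, u_j>^2 / <u_j, u_j>.
Coefficients: <v, e_1> = 5/sqrt(6), <v, e_2> = 1/sqrt(21).
Square and sum: Σ |<v, e_j>|^2 = 59/14.
Compute ||v||^2 = v·v = 10.
Deficit = 10 − 59/14 = 81/14 ≥ 0, confirming Bessel's inequality. (The deficit equals ||v − Σ <v,e_j> e_j||^2, the squared distance from v to span{e_j}.)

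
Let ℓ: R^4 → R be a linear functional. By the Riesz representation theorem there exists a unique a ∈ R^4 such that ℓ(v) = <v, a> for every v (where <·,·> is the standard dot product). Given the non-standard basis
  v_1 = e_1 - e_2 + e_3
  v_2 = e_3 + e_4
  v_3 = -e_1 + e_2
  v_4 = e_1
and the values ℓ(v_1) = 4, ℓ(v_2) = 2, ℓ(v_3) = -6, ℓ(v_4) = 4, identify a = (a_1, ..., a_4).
a = (4, -2, -2, 4)

Write a = (a_1, ..., a_4) in the standard basis. For each basis vector v_i, ℓ(v_i) = <v_i, a> is a linear equation in the a_j's. Collect the n equations into a matrix system V a = ℓ, where row i of V is v_i (expressed in the standard basis). Since V is invertible (lower-triangular with 1s on the diagonal, up to permutation), solve by back-substitution:
  V =
[[1, -1, 1, 0],
 [0, 0, 1, 1],
 [-1, 1, 0, 0],
 [1, 0, 0, 0]]
  V a = (4, 2, -6, 4)
Solving gives a = (4, -2, -2, 4).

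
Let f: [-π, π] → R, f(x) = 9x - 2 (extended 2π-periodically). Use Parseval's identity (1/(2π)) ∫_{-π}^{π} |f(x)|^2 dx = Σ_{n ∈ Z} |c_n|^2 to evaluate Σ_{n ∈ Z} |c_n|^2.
Σ |c_n|^2 = 27π^2 + 4

Expand and integrate term by term over [-π, π]:
  ∫ (9x)^2 dx = 81·(2π^3/3); ∫ 2·9·(-2)·x dx = 0 (odd integrand); ∫ (-2)^2 dx = 4·2π.
So (1/(2π)) ∫_{-π}^{π} (9x - 2)^2 dx = 81π^2/3 + 4 = 27π^2 + 4.
Parseval ⇒ Σ |c_n|^2 = 27π^2 + 4.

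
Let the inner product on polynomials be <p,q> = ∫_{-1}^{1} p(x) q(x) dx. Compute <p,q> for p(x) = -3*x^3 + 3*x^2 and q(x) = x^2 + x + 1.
<p,q> = 2

Expand the product: p(x)·q(x) = -3*x^5 + 3*x^2.
∫_{-1}^{1} of each monomial x^k gives [2/(k+1) if k even, 0 if k odd]. Integrating term-by-term (or equivalently evaluating the antiderivative F(x) = -x^6/2 + x^3 at the endpoints):
  F(1) − F(−1) = 1/2 − (-3/2) = 2.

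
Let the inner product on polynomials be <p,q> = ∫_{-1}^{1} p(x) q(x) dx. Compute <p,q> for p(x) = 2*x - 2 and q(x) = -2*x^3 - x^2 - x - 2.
<p,q> = 32/5

Expand the product: p(x)·q(x) = -4*x^4 + 2*x^3 - 2*x + 4.
∫_{-1}^{1} of each monomial x^k gives [2/(k+1) if k even, 0 if k odd]. Integrating term-by-term (or equivalently evaluating the antiderivative F(x) = -4*x^5/5 + x^4/2 - x^2 + 4*x at the endpoints):
  F(1) − F(−1) = 27/10 − (-37/10) = 32/5.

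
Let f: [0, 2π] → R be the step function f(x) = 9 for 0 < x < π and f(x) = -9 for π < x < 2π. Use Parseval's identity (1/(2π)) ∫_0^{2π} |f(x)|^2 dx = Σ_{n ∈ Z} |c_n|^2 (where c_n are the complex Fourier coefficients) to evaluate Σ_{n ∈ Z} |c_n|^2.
Σ |c_n|^2 = 81

Parseval equates the L^2 energy of f (normalised by 1/(2π)) with the ℓ^2 sum of its Fourier coefficients: (1/(2π)) ∫_0^{2π} |f|^2 = Σ |c_n|^2.
Compute the left side: (1/(2π)) [∫_0^π 9^2 dx + ∫_π^{2π} (-9)^2 dx] = (1/(2π)) · (81π + 81π) = (81 + 81)/2 = 81.
So Σ_{n ∈ Z} |c_n|^2 = 81.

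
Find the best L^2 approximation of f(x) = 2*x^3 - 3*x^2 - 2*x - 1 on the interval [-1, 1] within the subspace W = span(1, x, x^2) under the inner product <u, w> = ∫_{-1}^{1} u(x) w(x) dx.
g(x) = -3*x^2 - 4*x/5 - 1

The best approximation g ∈ W is the orthogonal projection of f onto W. Writing g = a_0 + a_1 x + a_2 x^2, the coefficients solve the normal equations G · a = b where
  G_{ij} = <φ_i, φ_j> and b_i = <f, φ_i>, with φ_0 = 1, φ_1 = x, φ_2 = x^2.
G =
  [2, 0, 2/3]
  [0, 2/3, 0]
  [2/3, 0, 2/5],
b = (-4, -8/15, -28/15).
Solving gives a_0 = -1, a_1 = -4/5, a_2 = -3, so
  g(x) = -3*x^2 - 4*x/5 - 1.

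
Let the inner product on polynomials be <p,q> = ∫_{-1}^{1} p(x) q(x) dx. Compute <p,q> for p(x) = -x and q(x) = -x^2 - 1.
<p,q> = 0

Expand the product: p(x)·q(x) = x^3 + x.
∫_{-1}^{1} of each monomial x^k gives [2/(k+1) if k even, 0 if k odd]. Integrating term-by-term (or equivalently evaluating the antiderivative F(x) = x^4/4 + x^2/2 at the endpoints):
  F(1) − F(−1) = 3/4 − (3/4) = 0.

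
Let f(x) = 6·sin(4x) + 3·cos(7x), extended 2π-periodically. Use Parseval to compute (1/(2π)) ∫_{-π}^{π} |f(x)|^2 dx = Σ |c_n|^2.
Σ |c_n|^2 = 45/2

Expand |f|^2 and use orthogonality of {sin(nx), cos(mx)} on [-π, π]:
  ∫_{-π}^{π} sin(nx)^2 dx = π, ∫ cos(mx)^2 dx = π, and cross terms integrate to 0.
So ∫_{-π}^{π} f(x)^2 dx = 6^2 · π + 3^2 · π = (36 + 9)π.
Divide by 2π: (36 + 9)/2 = 45/2.
By Parseval, this equals Σ |c_n|^2.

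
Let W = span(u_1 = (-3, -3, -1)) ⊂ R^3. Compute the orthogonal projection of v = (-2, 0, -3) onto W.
proj_W(v) = (-27/19, -27/19, -9/19)

Set up U = [u_1 | ... | u_1] ∈ R^(3×1). The projector onto W = col(U) is P = U (U^T U)^(-1) U^T.
Compute U^T U =
  [19],
and U^T v = (9).
Solve U^T U · c = U^T v for the coefficients: c = (9/19). The projection is proj_W(v) = U c.
Check: (v - proj_W(v)) · u_1 = 0  (should be 0).
Result: proj_W(v) = (-27/19, -27/19, -9/19).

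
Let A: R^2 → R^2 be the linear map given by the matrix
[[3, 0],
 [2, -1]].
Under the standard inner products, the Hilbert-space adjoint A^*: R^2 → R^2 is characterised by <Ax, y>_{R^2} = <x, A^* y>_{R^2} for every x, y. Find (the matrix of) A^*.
A^* = A^T =
[[3, 2],
 [0, -1]]

For real matrices with standard dot products, the defining identity <Ax, y> = <x, A^* y> gives (Ax)^T y = x^T (A^*) y, i.e. x^T A^T y = x^T (A^*) y. Since this holds for all x, y, we must have A^* = A^T. Therefore
A^* =
[[3, 2],
 [0, -1]].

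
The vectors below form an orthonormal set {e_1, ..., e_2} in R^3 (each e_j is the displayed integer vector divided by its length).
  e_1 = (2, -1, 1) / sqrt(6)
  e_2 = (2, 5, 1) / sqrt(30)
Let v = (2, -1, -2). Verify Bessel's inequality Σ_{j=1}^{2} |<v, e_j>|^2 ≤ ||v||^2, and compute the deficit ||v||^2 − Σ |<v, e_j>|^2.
Σ |<v, e_j>|^2 = 9/5; ||v||^2 = 9; deficit = 36/5

Write each e_j = u_j / sqrt(<u_j, u_j>) where u_j is the displayed integer vector. Then <v, e_j> = <v, u_j> / sqrt(<u_j, u_j>), so |<v, e_j>|^2 = <v, u_j>^2 / <u_j, u_j>.
Coefficients: <v, e_1> = 3/sqrt(6), <v, e_2> = -3/sqrt(30).
Square and sum: Σ |<v, e_j>|^2 = 9/5.
Compute ||v||^2 = v·v = 9.
Deficit = 9 − 9/5 = 36/5 ≥ 0, confirming Bessel's inequality. (The deficit equals ||v − Σ <v,e_j> e_j||^2, the squared distance from v to span{e_j}.)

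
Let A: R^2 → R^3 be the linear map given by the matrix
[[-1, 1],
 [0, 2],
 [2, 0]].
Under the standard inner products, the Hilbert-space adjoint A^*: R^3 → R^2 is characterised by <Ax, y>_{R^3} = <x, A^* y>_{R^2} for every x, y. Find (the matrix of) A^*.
A^* = A^T =
[[-1, 0, 2],
 [1, 2, 0]]

For real matrices with standard dot products, the defining identity <Ax, y> = <x, A^* y> gives (Ax)^T y = x^T (A^*) y, i.e. x^T A^T y = x^T (A^*) y. Since this holds for all x, y, we must have A^* = A^T. Therefore
A^* =
[[-1, 0, 2],
 [1, 2, 0]].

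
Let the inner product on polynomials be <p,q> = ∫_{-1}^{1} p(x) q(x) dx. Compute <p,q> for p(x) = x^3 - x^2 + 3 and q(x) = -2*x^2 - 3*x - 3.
<p,q> = -102/5

Expand the product: p(x)·q(x) = -2*x^5 - x^4 - 3*x^2 - 9*x - 9.
∫_{-1}^{1} of each monomial x^k gives [2/(k+1) if k even, 0 if k odd]. Integrating term-by-term (or equivalently evaluating the antiderivative F(x) = -x^6/3 - x^5/5 - x^3 - 9*x^2/2 - 9*x at the endpoints):
  F(1) − F(−1) = -451/30 − (161/30) = -102/5.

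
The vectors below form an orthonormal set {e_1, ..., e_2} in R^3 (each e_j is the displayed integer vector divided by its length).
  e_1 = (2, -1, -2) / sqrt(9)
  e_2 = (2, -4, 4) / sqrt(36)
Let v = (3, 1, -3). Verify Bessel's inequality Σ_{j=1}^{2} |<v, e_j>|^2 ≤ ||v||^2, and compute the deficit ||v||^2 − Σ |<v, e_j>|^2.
Σ |<v, e_j>|^2 = 146/9; ||v||^2 = 19; deficit = 25/9

Write each e_j = u_j / sqrt(<u_j, u_j>) where u_j is the displayed integer vector. Then <v, e_j> = <v, u_j> / sqrt(<u_j, u_j>), so |<v, e_j>|^2 = <v, u_j>^2 / <u_j, u_j>.
Coefficients: <v, e_1> = 11/sqrt(9), <v, e_2> = -10/sqrt(36).
Square and sum: Σ |<v, e_j>|^2 = 146/9.
Compute ||v||^2 = v·v = 19.
Deficit = 19 − 146/9 = 25/9 ≥ 0, confirming Bessel's inequality. (The deficit equals ||v − Σ <v,e_j> e_j||^2, the squared distance from v to span{e_j}.)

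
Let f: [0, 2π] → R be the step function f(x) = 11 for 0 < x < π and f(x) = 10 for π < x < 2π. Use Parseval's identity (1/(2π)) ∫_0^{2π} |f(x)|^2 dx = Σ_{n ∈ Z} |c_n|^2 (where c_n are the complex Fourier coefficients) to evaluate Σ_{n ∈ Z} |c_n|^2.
Σ |c_n|^2 = 221/2

Parseval equates the L^2 energy of f (normalised by 1/(2π)) with the ℓ^2 sum of its Fourier coefficients: (1/(2π)) ∫_0^{2π} |f|^2 = Σ |c_n|^2.
Compute the left side: (1/(2π)) [∫_0^π 11^2 dx + ∫_π^{2π} 10^2 dx] = (1/(2π)) · (121π + 100π) = (121 + 100)/2 = 221/2.
So Σ_{n ∈ Z} |c_n|^2 = 221/2.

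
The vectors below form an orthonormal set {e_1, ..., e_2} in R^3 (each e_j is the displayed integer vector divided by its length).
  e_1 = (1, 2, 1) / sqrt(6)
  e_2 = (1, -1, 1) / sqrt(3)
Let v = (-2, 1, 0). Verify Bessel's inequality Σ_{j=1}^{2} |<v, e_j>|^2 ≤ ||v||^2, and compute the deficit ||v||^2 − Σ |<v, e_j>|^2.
Σ |<v, e_j>|^2 = 3; ||v||^2 = 5; deficit = 2

Write each e_j = u_j / sqrt(<u_j, u_j>) where u_j is the displayed integer vector. Then <v, e_j> = <v, u_j> / sqrt(<u_j, u_j>), so |<v, e_j>|^2 = <v, u_j>^2 / <u_j, u_j>.
Coefficients: <v, e_1> = 0/sqrt(6), <v, e_2> = -3/sqrt(3).
Square and sum: Σ |<v, e_j>|^2 = 3.
Compute ||v||^2 = v·v = 5.
Deficit = 5 − 3 = 2 ≥ 0, confirming Bessel's inequality. (The deficit equals ||v − Σ <v,e_j> e_j||^2, the squared distance from v to span{e_j}.)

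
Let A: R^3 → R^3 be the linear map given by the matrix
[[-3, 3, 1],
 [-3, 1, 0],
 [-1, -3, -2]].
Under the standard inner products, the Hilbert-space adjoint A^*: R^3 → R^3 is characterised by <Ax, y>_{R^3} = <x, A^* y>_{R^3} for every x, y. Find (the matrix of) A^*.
A^* = A^T =
[[-3, -3, -1],
 [3, 1, -3],
 [1, 0, -2]]

For real matrices with standard dot products, the defining identity <Ax, y> = <x, A^* y> gives (Ax)^T y = x^T (A^*) y, i.e. x^T A^T y = x^T (A^*) y. Since this holds for all x, y, we must have A^* = A^T. Therefore
A^* =
[[-3, -3, -1],
 [3, 1, -3],
 [1, 0, -2]].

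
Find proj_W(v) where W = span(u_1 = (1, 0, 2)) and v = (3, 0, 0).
proj_W(v) = (3/5, 0, 6/5)

Set up U = [u_1 | ... | u_1] ∈ R^(3×1). The projector onto W = col(U) is P = U (U^T U)^(-1) U^T.
Compute U^T U =
  [5],
and U^T v = (3).
Solve U^T U · c = U^T v for the coefficients: c = (3/5). The projection is proj_W(v) = U c.
Check: (v - proj_W(v)) · u_1 = 0  (should be 0).
Result: proj_W(v) = (3/5, 0, 6/5).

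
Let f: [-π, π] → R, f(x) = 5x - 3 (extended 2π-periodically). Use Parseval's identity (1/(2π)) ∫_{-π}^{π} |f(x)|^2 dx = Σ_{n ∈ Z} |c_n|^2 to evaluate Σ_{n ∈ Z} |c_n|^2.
Σ |c_n|^2 = 25π^2/3 + 9

Expand and integrate term by term over [-π, π]:
  ∫ (5x)^2 dx = 25·(2π^3/3); ∫ 2·5·(-3)·x dx = 0 (odd integrand); ∫ (-3)^2 dx = 9·2π.
So (1/(2π)) ∫_{-π}^{π} (5x - 3)^2 dx = 25π^2/3 + 9 = 25π^2/3 + 9.
Parseval ⇒ Σ |c_n|^2 = 25π^2/3 + 9.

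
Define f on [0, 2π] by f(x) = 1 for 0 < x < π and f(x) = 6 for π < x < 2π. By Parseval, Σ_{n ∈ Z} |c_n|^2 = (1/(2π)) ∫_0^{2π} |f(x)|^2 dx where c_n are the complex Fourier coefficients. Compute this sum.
Σ |c_n|^2 = 37/2

Parseval equates the L^2 energy of f (normalised by 1/(2π)) with the ℓ^2 sum of its Fourier coefficients: (1/(2π)) ∫_0^{2π} |f|^2 = Σ |c_n|^2.
Compute the left side: (1/(2π)) [∫_0^π 1^2 dx + ∫_π^{2π} 6^2 dx] = (1/(2π)) · (1π + 36π) = (1 + 36)/2 = 37/2.
So Σ_{n ∈ Z} |c_n|^2 = 37/2.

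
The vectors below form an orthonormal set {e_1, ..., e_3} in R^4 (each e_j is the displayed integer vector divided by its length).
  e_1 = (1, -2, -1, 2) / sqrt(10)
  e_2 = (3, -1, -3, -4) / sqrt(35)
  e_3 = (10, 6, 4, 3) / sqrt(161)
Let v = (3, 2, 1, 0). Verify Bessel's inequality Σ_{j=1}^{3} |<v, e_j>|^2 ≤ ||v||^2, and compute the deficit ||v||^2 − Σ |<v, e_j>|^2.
Σ |<v, e_j>|^2 = 14; ||v||^2 = 14; deficit = 0

Write each e_j = u_j / sqrt(<u_j, u_j>) where u_j is the displayed integer vector. Then <v, e_j> = <v, u_j> / sqrt(<u_j, u_j>), so |<v, e_j>|^2 = <v, u_j>^2 / <u_j, u_j>.
Coefficients: <v, e_1> = -2/sqrt(10), <v, e_2> = 4/sqrt(35), <v, e_3> = 46/sqrt(161).
Square and sum: Σ |<v, e_j>|^2 = 14.
Compute ||v||^2 = v·v = 14.
Deficit = 14 − 14 = 0 ≥ 0, confirming Bessel's inequality. (The deficit equals ||v − Σ <v,e_j> e_j||^2, the squared distance from v to span{e_j}.)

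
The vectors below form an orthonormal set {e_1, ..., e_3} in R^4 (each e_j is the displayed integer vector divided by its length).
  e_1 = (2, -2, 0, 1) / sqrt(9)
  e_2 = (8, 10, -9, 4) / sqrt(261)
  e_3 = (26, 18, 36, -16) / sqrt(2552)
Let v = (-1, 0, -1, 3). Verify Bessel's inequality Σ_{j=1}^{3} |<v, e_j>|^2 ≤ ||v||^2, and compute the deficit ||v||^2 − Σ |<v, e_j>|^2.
Σ |<v, e_j>|^2 = 11/2; ||v||^2 = 11; deficit = 11/2

Write each e_j = u_j / sqrt(<u_j, u_j>) where u_j is the displayed integer vector. Then <v, e_j> = <v, u_j> / sqrt(<u_j, u_j>), so |<v, e_j>|^2 = <v, u_j>^2 / <u_j, u_j>.
Coefficients: <v, e_1> = 1/sqrt(9), <v, e_2> = 13/sqrt(261), <v, e_3> = -110/sqrt(2552).
Square and sum: Σ |<v, e_j>|^2 = 11/2.
Compute ||v||^2 = v·v = 11.
Deficit = 11 − 11/2 = 11/2 ≥ 0, confirming Bessel's inequality. (The deficit equals ||v − Σ <v,e_j> e_j||^2, the squared distance from v to span{e_j}.)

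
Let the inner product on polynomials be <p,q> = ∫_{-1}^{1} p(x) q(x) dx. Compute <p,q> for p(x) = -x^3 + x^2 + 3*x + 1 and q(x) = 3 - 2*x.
<p,q> = 24/5

Expand the product: p(x)·q(x) = 2*x^4 - 5*x^3 - 3*x^2 + 7*x + 3.
∫_{-1}^{1} of each monomial x^k gives [2/(k+1) if k even, 0 if k odd]. Integrating term-by-term (or equivalently evaluating the antiderivative F(x) = 2*x^5/5 - 5*x^4/4 - x^3 + 7*x^2/2 + 3*x at the endpoints):
  F(1) − F(−1) = 93/20 − (-3/20) = 24/5.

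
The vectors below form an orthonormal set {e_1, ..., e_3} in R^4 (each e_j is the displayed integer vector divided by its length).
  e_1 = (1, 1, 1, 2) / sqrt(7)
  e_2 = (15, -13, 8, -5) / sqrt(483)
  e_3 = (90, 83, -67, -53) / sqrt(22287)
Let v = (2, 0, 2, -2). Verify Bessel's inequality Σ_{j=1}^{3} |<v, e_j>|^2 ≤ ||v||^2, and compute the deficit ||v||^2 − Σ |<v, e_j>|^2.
Σ |<v, e_j>|^2 = 128/17; ||v||^2 = 12; deficit = 76/17

Write each e_j = u_j / sqrt(<u_j, u_j>) where u_j is the displayed integer vector. Then <v, e_j> = <v, u_j> / sqrt(<u_j, u_j>), so |<v, e_j>|^2 = <v, u_j>^2 / <u_j, u_j>.
Coefficients: <v, e_1> = 0/sqrt(7), <v, e_2> = 56/sqrt(483), <v, e_3> = 152/sqrt(22287).
Square and sum: Σ |<v, e_j>|^2 = 128/17.
Compute ||v||^2 = v·v = 12.
Deficit = 12 − 128/17 = 76/17 ≥ 0, confirming Bessel's inequality. (The deficit equals ||v − Σ <v,e_j> e_j||^2, the squared distance from v to span{e_j}.)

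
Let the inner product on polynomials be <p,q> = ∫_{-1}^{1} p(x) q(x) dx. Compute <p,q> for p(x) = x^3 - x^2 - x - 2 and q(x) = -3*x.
<p,q> = 4/5

Expand the product: p(x)·q(x) = -3*x^4 + 3*x^3 + 3*x^2 + 6*x.
∫_{-1}^{1} of each monomial x^k gives [2/(k+1) if k even, 0 if k odd]. Integrating term-by-term (or equivalently evaluating the antiderivative F(x) = -3*x^5/5 + 3*x^4/4 + x^3 + 3*x^2 at the endpoints):
  F(1) − F(−1) = 83/20 − (67/20) = 4/5.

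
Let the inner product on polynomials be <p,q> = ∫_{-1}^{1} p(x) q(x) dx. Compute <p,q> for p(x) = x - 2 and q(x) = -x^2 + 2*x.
<p,q> = 8/3

Expand the product: p(x)·q(x) = -x^3 + 4*x^2 - 4*x.
∫_{-1}^{1} of each monomial x^k gives [2/(k+1) if k even, 0 if k odd]. Integrating term-by-term (or equivalently evaluating the antiderivative F(x) = -x^4/4 + 4*x^3/3 - 2*x^2 at the endpoints):
  F(1) − F(−1) = -11/12 − (-43/12) = 8/3.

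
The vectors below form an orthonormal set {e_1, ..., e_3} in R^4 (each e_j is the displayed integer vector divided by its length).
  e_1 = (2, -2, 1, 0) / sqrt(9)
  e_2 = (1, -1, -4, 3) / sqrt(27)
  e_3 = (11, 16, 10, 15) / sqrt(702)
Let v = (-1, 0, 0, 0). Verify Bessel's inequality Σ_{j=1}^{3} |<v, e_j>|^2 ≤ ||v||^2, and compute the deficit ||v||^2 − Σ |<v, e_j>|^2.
Σ |<v, e_j>|^2 = 17/26; ||v||^2 = 1; deficit = 9/26

Write each e_j = u_j / sqrt(<u_j, u_j>) where u_j is the displayed integer vector. Then <v, e_j> = <v, u_j> / sqrt(<u_j, u_j>), so |<v, e_j>|^2 = <v, u_j>^2 / <u_j, u_j>.
Coefficients: <v, e_1> = -2/sqrt(9), <v, e_2> = -1/sqrt(27), <v, e_3> = -11/sqrt(702).
Square and sum: Σ |<v, e_j>|^2 = 17/26.
Compute ||v||^2 = v·v = 1.
Deficit = 1 − 17/26 = 9/26 ≥ 0, confirming Bessel's inequality. (The deficit equals ||v − Σ <v,e_j> e_j||^2, the squared distance from v to span{e_j}.)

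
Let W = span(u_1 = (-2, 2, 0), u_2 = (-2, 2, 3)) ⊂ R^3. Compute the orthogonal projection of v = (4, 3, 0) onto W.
proj_W(v) = (1/2, -1/2, 0)

Set up U = [u_1 | ... | u_2] ∈ R^(3×2). The projector onto W = col(U) is P = U (U^T U)^(-1) U^T.
Compute U^T U =
  [8, 8]
  [8, 17],
and U^T v = (-2, -2).
Solve U^T U · c = U^T v for the coefficients: c = (-1/4, 0). The projection is proj_W(v) = U c.
Check: (v - proj_W(v)) · u_1 = 0  (should be 0).
Check: (v - proj_W(v)) · u_2 = 0  (should be 0).
Result: proj_W(v) = (1/2, -1/2, 0).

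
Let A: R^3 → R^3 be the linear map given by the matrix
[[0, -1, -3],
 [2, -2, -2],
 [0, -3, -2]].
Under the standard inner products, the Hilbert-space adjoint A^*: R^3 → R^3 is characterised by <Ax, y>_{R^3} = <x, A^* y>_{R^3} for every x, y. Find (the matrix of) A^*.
A^* = A^T =
[[0, 2, 0],
 [-1, -2, -3],
 [-3, -2, -2]]

For real matrices with standard dot products, the defining identity <Ax, y> = <x, A^* y> gives (Ax)^T y = x^T (A^*) y, i.e. x^T A^T y = x^T (A^*) y. Since this holds for all x, y, we must have A^* = A^T. Therefore
A^* =
[[0, 2, 0],
 [-1, -2, -3],
 [-3, -2, -2]].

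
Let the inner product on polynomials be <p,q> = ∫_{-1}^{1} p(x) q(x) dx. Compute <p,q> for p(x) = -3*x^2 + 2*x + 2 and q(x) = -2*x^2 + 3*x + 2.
<p,q> = 116/15

Expand the product: p(x)·q(x) = 6*x^4 - 13*x^3 - 4*x^2 + 10*x + 4.
∫_{-1}^{1} of each monomial x^k gives [2/(k+1) if k even, 0 if k odd]. Integrating term-by-term (or equivalently evaluating the antiderivative F(x) = 6*x^5/5 - 13*x^4/4 - 4*x^3/3 + 5*x^2 + 4*x at the endpoints):
  F(1) − F(−1) = 337/60 − (-127/60) = 116/15.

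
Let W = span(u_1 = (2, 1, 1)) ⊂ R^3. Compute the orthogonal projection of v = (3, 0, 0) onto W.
proj_W(v) = (2, 1, 1)

Set up U = [u_1 | ... | u_1] ∈ R^(3×1). The projector onto W = col(U) is P = U (U^T U)^(-1) U^T.
Compute U^T U =
  [6],
and U^T v = (6).
Solve U^T U · c = U^T v for the coefficients: c = (1). The projection is proj_W(v) = U c.
Check: (v - proj_W(v)) · u_1 = 0  (should be 0).
Result: proj_W(v) = (2, 1, 1).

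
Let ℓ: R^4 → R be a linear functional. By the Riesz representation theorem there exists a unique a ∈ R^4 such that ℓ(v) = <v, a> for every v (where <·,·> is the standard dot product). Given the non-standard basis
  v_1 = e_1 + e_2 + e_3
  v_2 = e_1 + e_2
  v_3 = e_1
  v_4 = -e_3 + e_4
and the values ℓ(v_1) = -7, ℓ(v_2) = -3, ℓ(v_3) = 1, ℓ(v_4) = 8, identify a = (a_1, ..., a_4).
a = (1, -4, -4, 4)

Write a = (a_1, ..., a_4) in the standard basis. For each basis vector v_i, ℓ(v_i) = <v_i, a> is a linear equation in the a_j's. Collect the n equations into a matrix system V a = ℓ, where row i of V is v_i (expressed in the standard basis). Since V is invertible (lower-triangular with 1s on the diagonal, up to permutation), solve by back-substitution:
  V =
[[1, 1, 1, 0],
 [1, 1, 0, 0],
 [1, 0, 0, 0],
 [0, 0, -1, 1]]
  V a = (-7, -3, 1, 8)
Solving gives a = (1, -4, -4, 4).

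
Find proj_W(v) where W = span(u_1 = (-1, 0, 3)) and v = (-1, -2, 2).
proj_W(v) = (-7/10, 0, 21/10)

Set up U = [u_1 | ... | u_1] ∈ R^(3×1). The projector onto W = col(U) is P = U (U^T U)^(-1) U^T.
Compute U^T U =
  [10],
and U^T v = (7).
Solve U^T U · c = U^T v for the coefficients: c = (7/10). The projection is proj_W(v) = U c.
Check: (v - proj_W(v)) · u_1 = 0  (should be 0).
Result: proj_W(v) = (-7/10, 0, 21/10).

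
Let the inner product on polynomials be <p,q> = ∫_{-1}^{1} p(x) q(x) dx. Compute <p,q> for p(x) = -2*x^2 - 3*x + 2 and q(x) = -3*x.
<p,q> = 6

Expand the product: p(x)·q(x) = 6*x^3 + 9*x^2 - 6*x.
∫_{-1}^{1} of each monomial x^k gives [2/(k+1) if k even, 0 if k odd]. Integrating term-by-term (or equivalently evaluating the antiderivative F(x) = 3*x^4/2 + 3*x^3 - 3*x^2 at the endpoints):
  F(1) − F(−1) = 3/2 − (-9/2) = 6.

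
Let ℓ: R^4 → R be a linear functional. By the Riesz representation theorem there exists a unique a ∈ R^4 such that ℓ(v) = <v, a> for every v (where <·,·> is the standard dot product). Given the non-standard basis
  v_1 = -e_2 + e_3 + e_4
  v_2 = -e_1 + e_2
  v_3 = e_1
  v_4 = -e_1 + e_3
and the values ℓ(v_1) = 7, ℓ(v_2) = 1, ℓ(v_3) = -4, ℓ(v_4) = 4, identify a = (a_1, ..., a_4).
a = (-4, -3, 0, 4)

Write a = (a_1, ..., a_4) in the standard basis. For each basis vector v_i, ℓ(v_i) = <v_i, a> is a linear equation in the a_j's. Collect the n equations into a matrix system V a = ℓ, where row i of V is v_i (expressed in the standard basis). Since V is invertible (lower-triangular with 1s on the diagonal, up to permutation), solve by back-substitution:
  V =
[[0, -1, 1, 1],
 [-1, 1, 0, 0],
 [1, 0, 0, 0],
 [-1, 0, 1, 0]]
  V a = (7, 1, -4, 4)
Solving gives a = (-4, -3, 0, 4).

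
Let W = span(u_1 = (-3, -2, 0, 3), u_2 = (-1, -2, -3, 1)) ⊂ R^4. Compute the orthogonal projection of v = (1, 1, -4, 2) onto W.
proj_W(v) = (53/230, -137/115, -348/115, -53/230)

Set up U = [u_1 | ... | u_2] ∈ R^(4×2). The projector onto W = col(U) is P = U (U^T U)^(-1) U^T.
Compute U^T U =
  [22, 10]
  [10, 15],
and U^T v = (1, 11).
Solve U^T U · c = U^T v for the coefficients: c = (-19/46, 116/115). The projection is proj_W(v) = U c.
Check: (v - proj_W(v)) · u_1 = 0  (should be 0).
Check: (v - proj_W(v)) · u_2 = 0  (should be 0).
Result: proj_W(v) = (53/230, -137/115, -348/115, -53/230).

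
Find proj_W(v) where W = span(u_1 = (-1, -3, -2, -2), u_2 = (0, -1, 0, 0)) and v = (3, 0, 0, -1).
proj_W(v) = (1/9, 0, 2/9, 2/9)

Set up U = [u_1 | ... | u_2] ∈ R^(4×2). The projector onto W = col(U) is P = U (U^T U)^(-1) U^T.
Compute U^T U =
  [18, 3]
  [3, 1],
and U^T v = (-1, 0).
Solve U^T U · c = U^T v for the coefficients: c = (-1/9, 1/3). The projection is proj_W(v) = U c.
Check: (v - proj_W(v)) · u_1 = 0  (should be 0).
Check: (v - proj_W(v)) · u_2 = 0  (should be 0).
Result: proj_W(v) = (1/9, 0, 2/9, 2/9).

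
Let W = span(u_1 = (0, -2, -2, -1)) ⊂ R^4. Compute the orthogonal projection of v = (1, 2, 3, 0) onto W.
proj_W(v) = (0, 20/9, 20/9, 10/9)

Set up U = [u_1 | ... | u_1] ∈ R^(4×1). The projector onto W = col(U) is P = U (U^T U)^(-1) U^T.
Compute U^T U =
  [9],
and U^T v = (-10).
Solve U^T U · c = U^T v for the coefficients: c = (-10/9). The projection is proj_W(v) = U c.
Check: (v - proj_W(v)) · u_1 = 0  (should be 0).
Result: proj_W(v) = (0, 20/9, 20/9, 10/9).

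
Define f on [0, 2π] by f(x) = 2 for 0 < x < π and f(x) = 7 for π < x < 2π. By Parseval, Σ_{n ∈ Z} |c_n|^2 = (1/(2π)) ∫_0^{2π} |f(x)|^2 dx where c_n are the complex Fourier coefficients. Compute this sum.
Σ |c_n|^2 = 53/2

Parseval equates the L^2 energy of f (normalised by 1/(2π)) with the ℓ^2 sum of its Fourier coefficients: (1/(2π)) ∫_0^{2π} |f|^2 = Σ |c_n|^2.
Compute the left side: (1/(2π)) [∫_0^π 2^2 dx + ∫_π^{2π} 7^2 dx] = (1/(2π)) · (4π + 49π) = (4 + 49)/2 = 53/2.
So Σ_{n ∈ Z} |c_n|^2 = 53/2.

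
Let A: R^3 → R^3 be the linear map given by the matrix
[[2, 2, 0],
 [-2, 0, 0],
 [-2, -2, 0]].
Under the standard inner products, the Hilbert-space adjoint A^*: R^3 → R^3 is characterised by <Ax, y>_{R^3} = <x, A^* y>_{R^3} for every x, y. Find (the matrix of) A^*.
A^* = A^T =
[[2, -2, -2],
 [2, 0, -2],
 [0, 0, 0]]

For real matrices with standard dot products, the defining identity <Ax, y> = <x, A^* y> gives (Ax)^T y = x^T (A^*) y, i.e. x^T A^T y = x^T (A^*) y. Since this holds for all x, y, we must have A^* = A^T. Therefore
A^* =
[[2, -2, -2],
 [2, 0, -2],
 [0, 0, 0]].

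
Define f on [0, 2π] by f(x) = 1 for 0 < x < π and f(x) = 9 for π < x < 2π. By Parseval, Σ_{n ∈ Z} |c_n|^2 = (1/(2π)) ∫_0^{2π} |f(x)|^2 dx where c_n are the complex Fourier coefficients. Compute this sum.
Σ |c_n|^2 = 41

Parseval equates the L^2 energy of f (normalised by 1/(2π)) with the ℓ^2 sum of its Fourier coefficients: (1/(2π)) ∫_0^{2π} |f|^2 = Σ |c_n|^2.
Compute the left side: (1/(2π)) [∫_0^π 1^2 dx + ∫_π^{2π} 9^2 dx] = (1/(2π)) · (1π + 81π) = (1 + 81)/2 = 41.
So Σ_{n ∈ Z} |c_n|^2 = 41.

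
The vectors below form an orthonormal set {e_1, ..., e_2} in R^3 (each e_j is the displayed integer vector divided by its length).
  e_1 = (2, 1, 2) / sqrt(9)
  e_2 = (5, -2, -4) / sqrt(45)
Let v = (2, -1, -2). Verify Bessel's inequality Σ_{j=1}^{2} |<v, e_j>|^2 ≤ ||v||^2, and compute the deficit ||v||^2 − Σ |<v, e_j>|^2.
Σ |<v, e_j>|^2 = 9; ||v||^2 = 9; deficit = 0

Write each e_j = u_j / sqrt(<u_j, u_j>) where u_j is the displayed integer vector. Then <v, e_j> = <v, u_j> / sqrt(<u_j, u_j>), so |<v, e_j>|^2 = <v, u_j>^2 / <u_j, u_j>.
Coefficients: <v, e_1> = -1/sqrt(9), <v, e_2> = 20/sqrt(45).
Square and sum: Σ |<v, e_j>|^2 = 9.
Compute ||v||^2 = v·v = 9.
Deficit = 9 − 9 = 0 ≥ 0, confirming Bessel's inequality. (The deficit equals ||v − Σ <v,e_j> e_j||^2, the squared distance from v to span{e_j}.)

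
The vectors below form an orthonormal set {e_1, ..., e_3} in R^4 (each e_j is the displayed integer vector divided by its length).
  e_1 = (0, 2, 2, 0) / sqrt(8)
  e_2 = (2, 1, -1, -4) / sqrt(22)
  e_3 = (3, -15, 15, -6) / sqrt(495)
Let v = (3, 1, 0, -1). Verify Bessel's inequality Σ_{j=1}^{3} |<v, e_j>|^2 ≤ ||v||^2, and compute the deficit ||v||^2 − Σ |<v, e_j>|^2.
Σ |<v, e_j>|^2 = 6; ||v||^2 = 11; deficit = 5

Write each e_j = u_j / sqrt(<u_j, u_j>) where u_j is the displayed integer vector. Then <v, e_j> = <v, u_j> / sqrt(<u_j, u_j>), so |<v, e_j>|^2 = <v, u_j>^2 / <u_j, u_j>.
Coefficients: <v, e_1> = 2/sqrt(8), <v, e_2> = 11/sqrt(22), <v, e_3> = 0/sqrt(495).
Square and sum: Σ |<v, e_j>|^2 = 6.
Compute ||v||^2 = v·v = 11.
Deficit = 11 − 6 = 5 ≥ 0, confirming Bessel's inequality. (The deficit equals ||v − Σ <v,e_j> e_j||^2, the squared distance from v to span{e_j}.)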